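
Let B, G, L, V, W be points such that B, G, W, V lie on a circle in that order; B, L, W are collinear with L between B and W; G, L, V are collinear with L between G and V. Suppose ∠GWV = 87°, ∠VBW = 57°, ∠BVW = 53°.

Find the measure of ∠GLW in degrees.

∠GLW = 106°

1. ∠VGW = 57°  [same arc WV]
2. ∠BWV = 70°  [△BWV]
3. ∠GVW = 36°  [△GWV]
4. ∠BGV = 70°  [same arc BV]
5. ∠GBW = 36°  [same arc GW]
6. ∠BLG = 74°  [△BLG]
7. ∠GLW = 106°  [linear pair at L on BW]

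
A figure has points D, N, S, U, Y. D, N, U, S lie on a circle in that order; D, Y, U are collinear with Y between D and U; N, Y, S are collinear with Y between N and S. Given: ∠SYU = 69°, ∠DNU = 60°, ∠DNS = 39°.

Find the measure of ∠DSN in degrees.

∠DSN = 48°

1. ∠DYS = 111°  [linear pair at Y on DU]
2. ∠DSU = 120°  [cyclic DNUS, opposite ∠N+∠S]
3. ∠DUS = 39°  [same arc DS]
4. ∠SDU = 21°  [△DUS]
5. ∠DSN = 48°  [△DYS]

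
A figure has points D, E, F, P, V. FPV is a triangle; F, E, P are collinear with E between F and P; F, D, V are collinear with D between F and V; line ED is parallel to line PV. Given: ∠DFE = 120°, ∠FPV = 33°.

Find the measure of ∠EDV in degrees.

1. ∠PFV = 120°  [E on FP, D on FV]
2. ∠FVP = 27°  [△FPV]
3. ∠EDF = 27°  [ED∥PV, corresponding at D]
4. ∠EDV = 153°  [linear pair at D on FV]

∠EDV = 153°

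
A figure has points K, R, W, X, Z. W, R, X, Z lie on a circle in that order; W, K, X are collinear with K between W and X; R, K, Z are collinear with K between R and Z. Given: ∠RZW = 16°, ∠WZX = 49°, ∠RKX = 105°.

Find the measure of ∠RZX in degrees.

1. ∠RXW = 16°  [same arc WR]
2. ∠WRX = 131°  [cyclic WRXZ, opposite ∠R+∠Z]
3. ∠RWX = 33°  [△WRX]
4. ∠RZX = 33°  [same arc RX]

∠RZX = 33°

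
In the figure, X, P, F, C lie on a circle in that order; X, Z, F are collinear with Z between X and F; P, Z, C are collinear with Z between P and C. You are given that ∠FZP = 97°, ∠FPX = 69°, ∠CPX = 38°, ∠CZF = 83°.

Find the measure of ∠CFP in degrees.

1. ∠FCX = 111°  [cyclic XPFC, opposite ∠P+∠C]
2. ∠CFX = 38°  [same arc XC]
3. ∠FCP = 59°  [△FZC]
4. ∠CXF = 31°  [△XFC]
5. ∠CPF = 31°  [same arc FC]
6. ∠CFP = 90°  [△PFC]

∠CFP = 90°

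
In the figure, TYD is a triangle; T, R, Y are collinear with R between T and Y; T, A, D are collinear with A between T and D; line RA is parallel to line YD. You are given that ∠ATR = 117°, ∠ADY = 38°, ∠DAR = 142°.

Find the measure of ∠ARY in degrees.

1. ∠RAT = 38°  [linear pair at A on TD]
2. ∠ART = 25°  [△TRA]
3. ∠ARY = 155°  [linear pair at R on TY]

∠ARY = 155°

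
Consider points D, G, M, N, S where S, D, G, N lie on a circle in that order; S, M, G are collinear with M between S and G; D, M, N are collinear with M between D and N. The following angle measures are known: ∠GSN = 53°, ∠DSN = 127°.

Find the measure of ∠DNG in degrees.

1. ∠GDN = 53°  [same arc GN]
2. ∠DGN = 53°  [cyclic SDGN, opposite ∠S+∠G]
3. ∠DNG = 74°  [△DGN]

∠DNG = 74°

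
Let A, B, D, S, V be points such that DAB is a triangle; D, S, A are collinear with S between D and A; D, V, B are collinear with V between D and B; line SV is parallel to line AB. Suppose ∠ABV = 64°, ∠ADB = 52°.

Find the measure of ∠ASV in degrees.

∠ASV = 116°

1. ∠ABD = 64°  [V on ray BD]
2. ∠BAD = 64°  [△DAB]
3. ∠DSV = 64°  [SV∥AB, corresponding at S]
4. ∠ASV = 116°  [linear pair at S on DA]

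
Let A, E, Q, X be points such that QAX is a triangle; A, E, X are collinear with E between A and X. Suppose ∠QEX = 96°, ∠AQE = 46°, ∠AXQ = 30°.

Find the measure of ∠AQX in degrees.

1. ∠AEQ = 84°  [linear pair at E on AX]
2. ∠EAQ = 50°  [△QAE]
3. ∠QAX = 50°  [E on ray AX]
4. ∠AQX = 100°  [△QAX]

∠AQX = 100°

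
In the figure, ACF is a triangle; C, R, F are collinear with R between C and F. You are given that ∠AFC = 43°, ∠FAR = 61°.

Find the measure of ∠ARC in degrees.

∠ARC = 104°

1. ∠AFR = 43°  [R on ray FC]
2. ∠ARF = 76°  [△ARF]
3. ∠ARC = 104°  [linear pair at R on CF]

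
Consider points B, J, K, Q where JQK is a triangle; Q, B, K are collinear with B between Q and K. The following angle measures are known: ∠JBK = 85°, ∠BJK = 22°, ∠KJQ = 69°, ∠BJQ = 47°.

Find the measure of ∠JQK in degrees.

∠JQK = 38°

1. ∠JBQ = 95°  [linear pair at B on QK]
2. ∠BQJ = 38°  [△JQB]
3. ∠JQK = 38°  [B on ray QK]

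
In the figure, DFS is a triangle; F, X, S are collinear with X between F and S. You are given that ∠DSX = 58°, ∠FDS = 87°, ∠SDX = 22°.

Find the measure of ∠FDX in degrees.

∠FDX = 65°

1. ∠DXS = 100°  [△DXS]
2. ∠DSF = 58°  [X on ray SF]
3. ∠DFS = 35°  [△DFS]
4. ∠DXF = 80°  [linear pair at X on FS]
5. ∠DFX = 35°  [X on ray FS]
6. ∠FDX = 65°  [△DFX]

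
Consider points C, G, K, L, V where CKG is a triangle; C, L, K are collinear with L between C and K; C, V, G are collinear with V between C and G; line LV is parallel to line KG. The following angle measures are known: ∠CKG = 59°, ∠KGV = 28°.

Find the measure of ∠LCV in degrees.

∠LCV = 93°

1. ∠CGK = 28°  [V on ray GC]
2. ∠GCK = 93°  [△CKG]
3. ∠LCV = 93°  [L on CK, V on CG]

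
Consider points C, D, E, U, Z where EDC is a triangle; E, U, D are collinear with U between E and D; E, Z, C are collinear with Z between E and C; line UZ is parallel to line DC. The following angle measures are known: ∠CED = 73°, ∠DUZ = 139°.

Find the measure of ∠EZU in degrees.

∠EZU = 66°

1. ∠UEZ = 73°  [U on ED, Z on EC]
2. ∠EUZ = 41°  [linear pair at U on ED]
3. ∠EZU = 66°  [△EUZ]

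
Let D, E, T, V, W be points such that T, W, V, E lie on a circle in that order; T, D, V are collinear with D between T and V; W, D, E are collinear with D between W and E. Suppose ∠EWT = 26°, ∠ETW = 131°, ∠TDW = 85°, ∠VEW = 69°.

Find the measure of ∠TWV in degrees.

∠TWV = 88°

1. ∠TEW = 23°  [△TWE]
2. ∠VTW = 69°  [△TDW]
3. ∠TVW = 23°  [same arc TW]
4. ∠TWV = 88°  [△TWV]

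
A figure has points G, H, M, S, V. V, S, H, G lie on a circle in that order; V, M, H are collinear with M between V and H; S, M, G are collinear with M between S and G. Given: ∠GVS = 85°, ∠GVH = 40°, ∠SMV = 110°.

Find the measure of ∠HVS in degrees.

1. ∠GHS = 95°  [cyclic VSHG, opposite ∠V+∠H]
2. ∠GSH = 40°  [same arc HG]
3. ∠HGS = 45°  [△SHG]
4. ∠HVS = 45°  [same arc SH]

∠HVS = 45°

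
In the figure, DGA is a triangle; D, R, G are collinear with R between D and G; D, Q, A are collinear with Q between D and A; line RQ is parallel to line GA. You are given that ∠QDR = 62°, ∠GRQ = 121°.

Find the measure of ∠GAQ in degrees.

∠GAQ = 59°

1. ∠DRQ = 59°  [linear pair at R on DG]
2. ∠DQR = 59°  [△DRQ]
3. ∠AQR = 121°  [linear pair at Q on DA]
4. ∠GAQ = 59°  [RQ∥GA, co-interior at A–Q]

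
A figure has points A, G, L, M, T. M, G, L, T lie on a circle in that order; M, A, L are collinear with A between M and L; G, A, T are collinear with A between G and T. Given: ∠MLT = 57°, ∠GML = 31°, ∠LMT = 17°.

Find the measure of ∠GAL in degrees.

∠GAL = 88°

1. ∠MGT = 57°  [same arc MT]
2. ∠GAM = 92°  [△MAG]
3. ∠GAL = 88°  [linear pair at A on ML]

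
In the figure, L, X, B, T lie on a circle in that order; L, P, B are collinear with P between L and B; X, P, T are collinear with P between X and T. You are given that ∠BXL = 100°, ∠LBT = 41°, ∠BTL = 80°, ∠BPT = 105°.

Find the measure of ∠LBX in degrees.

∠LBX = 46°

1. ∠LXT = 41°  [same arc LT]
2. ∠LPX = 105°  [vertical angles at P]
3. ∠BLX = 34°  [△LPX]
4. ∠LBX = 46°  [△LXB]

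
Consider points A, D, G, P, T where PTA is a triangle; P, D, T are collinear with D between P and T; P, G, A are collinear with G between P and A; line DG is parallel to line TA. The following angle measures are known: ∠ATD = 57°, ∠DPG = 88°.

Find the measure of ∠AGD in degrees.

∠AGD = 145°

1. ∠ATP = 57°  [D on ray TP]
2. ∠APT = 88°  [D on PT, G on PA]
3. ∠PAT = 35°  [△PTA]
4. ∠DGP = 35°  [DG∥TA, corresponding at G]
5. ∠AGD = 145°  [linear pair at G on PA]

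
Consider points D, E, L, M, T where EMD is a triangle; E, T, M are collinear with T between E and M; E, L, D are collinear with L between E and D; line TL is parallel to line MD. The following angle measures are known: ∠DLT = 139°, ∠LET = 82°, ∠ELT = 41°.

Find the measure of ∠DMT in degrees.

∠DMT = 57°

1. ∠ETL = 57°  [△ETL]
2. ∠LTM = 123°  [linear pair at T on EM]
3. ∠DMT = 57°  [TL∥MD, co-interior at M–T]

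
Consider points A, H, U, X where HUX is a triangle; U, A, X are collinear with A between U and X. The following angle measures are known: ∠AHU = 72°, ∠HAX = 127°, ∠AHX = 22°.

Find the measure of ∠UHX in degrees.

1. ∠AXH = 31°  [△HAX]
2. ∠HAU = 53°  [linear pair at A on UX]
3. ∠HXU = 31°  [A on ray XU]
4. ∠AUH = 55°  [△HUA]
5. ∠HUX = 55°  [A on ray UX]
6. ∠UHX = 94°  [△HUX]

∠UHX = 94°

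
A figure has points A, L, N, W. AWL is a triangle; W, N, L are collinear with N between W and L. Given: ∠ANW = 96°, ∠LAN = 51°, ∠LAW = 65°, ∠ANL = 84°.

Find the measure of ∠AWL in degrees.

∠AWL = 70°

1. ∠ALN = 45°  [△ANL]
2. ∠ALW = 45°  [N on ray LW]
3. ∠AWL = 70°  [△AWL]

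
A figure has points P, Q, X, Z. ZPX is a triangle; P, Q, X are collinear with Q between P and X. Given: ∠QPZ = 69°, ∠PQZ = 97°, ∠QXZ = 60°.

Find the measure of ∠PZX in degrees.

1. ∠XPZ = 69°  [Q on ray PX]
2. ∠PXZ = 60°  [Q on ray XP]
3. ∠PZX = 51°  [△ZPX]

∠PZX = 51°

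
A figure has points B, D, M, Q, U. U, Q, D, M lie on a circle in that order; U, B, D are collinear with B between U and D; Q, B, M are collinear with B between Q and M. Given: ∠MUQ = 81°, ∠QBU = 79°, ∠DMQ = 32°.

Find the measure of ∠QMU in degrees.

1. ∠MDQ = 99°  [cyclic UQDM, opposite ∠U+∠D]
2. ∠DBM = 79°  [vertical angles at B]
3. ∠DQM = 49°  [△QDM]
4. ∠MBU = 101°  [linear pair at B on UD]
5. ∠DUM = 49°  [same arc DM]
6. ∠QMU = 30°  [△UBM]

∠QMU = 30°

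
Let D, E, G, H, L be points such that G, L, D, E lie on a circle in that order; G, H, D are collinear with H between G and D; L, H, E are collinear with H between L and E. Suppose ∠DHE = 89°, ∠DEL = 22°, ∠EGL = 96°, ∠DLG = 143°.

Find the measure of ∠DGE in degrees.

∠DGE = 74°

1. ∠EDG = 69°  [△DHE]
2. ∠DEG = 37°  [cyclic GLDE, opposite ∠L+∠E]
3. ∠DGE = 74°  [△GDE]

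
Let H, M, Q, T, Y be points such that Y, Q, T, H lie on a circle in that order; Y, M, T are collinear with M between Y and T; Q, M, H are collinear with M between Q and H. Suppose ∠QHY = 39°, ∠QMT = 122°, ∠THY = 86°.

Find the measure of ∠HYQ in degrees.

∠HYQ = 66°

1. ∠QTY = 39°  [same arc YQ]
2. ∠QMY = 58°  [linear pair at M on YT]
3. ∠TQY = 94°  [cyclic YQTH, opposite ∠Q+∠H]
4. ∠QYT = 47°  [△YQT]
5. ∠HQY = 75°  [△YMQ]
6. ∠HYQ = 66°  [△YQH]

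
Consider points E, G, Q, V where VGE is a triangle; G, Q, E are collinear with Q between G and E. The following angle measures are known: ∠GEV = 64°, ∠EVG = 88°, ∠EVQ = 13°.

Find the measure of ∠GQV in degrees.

1. ∠QEV = 64°  [Q on ray EG]
2. ∠EQV = 103°  [△VQE]
3. ∠GQV = 77°  [linear pair at Q on GE]

∠GQV = 77°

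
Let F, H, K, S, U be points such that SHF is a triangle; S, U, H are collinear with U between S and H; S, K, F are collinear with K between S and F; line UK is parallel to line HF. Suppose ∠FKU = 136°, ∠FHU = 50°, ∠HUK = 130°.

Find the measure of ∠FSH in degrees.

1. ∠SKU = 44°  [linear pair at K on SF]
2. ∠FHS = 50°  [U on ray HS]
3. ∠HFS = 44°  [UK∥HF, corresponding at K]
4. ∠FSH = 86°  [△SHF]

∠FSH = 86°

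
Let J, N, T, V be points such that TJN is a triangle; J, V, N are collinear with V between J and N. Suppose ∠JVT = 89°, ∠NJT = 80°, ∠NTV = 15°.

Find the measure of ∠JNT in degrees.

∠JNT = 74°

1. ∠NVT = 91°  [linear pair at V on JN]
2. ∠TNV = 74°  [△TVN]
3. ∠JNT = 74°  [V on ray NJ]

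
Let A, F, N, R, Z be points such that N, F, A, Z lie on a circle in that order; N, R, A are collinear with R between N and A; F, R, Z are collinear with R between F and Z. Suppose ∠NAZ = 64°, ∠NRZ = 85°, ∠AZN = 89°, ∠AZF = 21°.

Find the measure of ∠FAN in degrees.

1. ∠ANZ = 27°  [△NAZ]
2. ∠ARF = 85°  [vertical angles at R]
3. ∠AFZ = 27°  [same arc AZ]
4. ∠FAN = 68°  [△FRA]

∠FAN = 68°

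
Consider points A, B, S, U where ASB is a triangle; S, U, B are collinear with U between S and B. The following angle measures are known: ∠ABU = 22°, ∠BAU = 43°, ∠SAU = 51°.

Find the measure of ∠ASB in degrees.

∠ASB = 64°

1. ∠AUB = 115°  [△AUB]
2. ∠AUS = 65°  [linear pair at U on SB]
3. ∠ASU = 64°  [△ASU]
4. ∠ASB = 64°  [U on ray SB]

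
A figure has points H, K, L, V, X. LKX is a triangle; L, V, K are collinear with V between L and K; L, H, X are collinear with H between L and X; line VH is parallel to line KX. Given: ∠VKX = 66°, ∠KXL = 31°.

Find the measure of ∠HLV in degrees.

1. ∠LKX = 66°  [V on ray KL]
2. ∠KLX = 83°  [△LKX]
3. ∠HLV = 83°  [V on LK, H on LX]

∠HLV = 83°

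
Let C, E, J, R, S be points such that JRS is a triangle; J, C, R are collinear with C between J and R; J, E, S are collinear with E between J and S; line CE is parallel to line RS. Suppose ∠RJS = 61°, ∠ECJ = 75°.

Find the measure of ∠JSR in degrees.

∠JSR = 44°

1. ∠CJE = 61°  [C on JR, E on JS]
2. ∠CEJ = 44°  [△JCE]
3. ∠JSR = 44°  [CE∥RS, corresponding at E]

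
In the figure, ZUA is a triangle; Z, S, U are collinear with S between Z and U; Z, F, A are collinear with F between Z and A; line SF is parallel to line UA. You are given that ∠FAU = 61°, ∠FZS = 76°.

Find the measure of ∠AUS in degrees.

1. ∠UAZ = 61°  [F on ray AZ]
2. ∠AZU = 76°  [S on ZU, F on ZA]
3. ∠AUZ = 43°  [△ZUA]
4. ∠AUS = 43°  [S on ray UZ]

∠AUS = 43°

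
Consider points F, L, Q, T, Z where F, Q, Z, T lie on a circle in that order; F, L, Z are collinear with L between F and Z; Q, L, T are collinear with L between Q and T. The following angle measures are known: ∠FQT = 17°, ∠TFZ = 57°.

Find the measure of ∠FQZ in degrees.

∠FQZ = 74°

1. ∠FZT = 17°  [same arc FT]
2. ∠FTZ = 106°  [△FZT]
3. ∠FQZ = 74°  [cyclic FQZT, opposite ∠Q+∠T]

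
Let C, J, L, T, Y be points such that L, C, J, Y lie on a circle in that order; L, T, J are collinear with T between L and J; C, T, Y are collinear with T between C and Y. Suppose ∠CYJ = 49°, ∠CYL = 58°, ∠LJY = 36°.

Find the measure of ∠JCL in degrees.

∠JCL = 73°

1. ∠CLJ = 49°  [same arc CJ]
2. ∠CJL = 58°  [same arc LC]
3. ∠JCL = 73°  [△LCJ]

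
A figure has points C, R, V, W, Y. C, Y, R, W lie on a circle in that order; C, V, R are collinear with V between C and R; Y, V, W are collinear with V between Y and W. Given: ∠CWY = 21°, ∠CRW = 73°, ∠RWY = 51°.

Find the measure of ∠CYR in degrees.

∠CYR = 108°

1. ∠CRY = 21°  [same arc CY]
2. ∠RCY = 51°  [same arc YR]
3. ∠CYR = 108°  [△CYR]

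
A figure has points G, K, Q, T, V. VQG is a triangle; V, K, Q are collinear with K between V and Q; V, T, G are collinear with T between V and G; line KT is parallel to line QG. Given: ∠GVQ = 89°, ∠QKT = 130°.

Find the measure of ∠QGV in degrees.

∠QGV = 41°

1. ∠KVT = 89°  [K on VQ, T on VG]
2. ∠TKV = 50°  [linear pair at K on VQ]
3. ∠KTV = 41°  [△VKT]
4. ∠QGV = 41°  [KT∥QG, corresponding at T]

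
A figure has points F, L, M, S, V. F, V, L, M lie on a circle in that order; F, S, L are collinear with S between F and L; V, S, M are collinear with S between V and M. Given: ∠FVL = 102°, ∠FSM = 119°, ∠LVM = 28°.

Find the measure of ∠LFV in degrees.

1. ∠LSV = 119°  [vertical angles at S]
2. ∠FLV = 33°  [△VSL]
3. ∠LFV = 45°  [△FVL]

∠LFV = 45°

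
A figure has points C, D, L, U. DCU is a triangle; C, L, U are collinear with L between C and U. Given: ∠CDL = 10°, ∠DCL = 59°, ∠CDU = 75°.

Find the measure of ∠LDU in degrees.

∠LDU = 65°

1. ∠CLD = 111°  [△DCL]
2. ∠DCU = 59°  [L on ray CU]
3. ∠CUD = 46°  [△DCU]
4. ∠DLU = 69°  [linear pair at L on CU]
5. ∠DUL = 46°  [L on ray UC]
6. ∠LDU = 65°  [△DLU]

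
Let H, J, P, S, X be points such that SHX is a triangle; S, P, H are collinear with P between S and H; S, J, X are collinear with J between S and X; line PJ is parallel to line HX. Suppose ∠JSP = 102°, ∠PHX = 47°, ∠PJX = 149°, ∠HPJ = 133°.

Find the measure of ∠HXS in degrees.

1. ∠HSX = 102°  [P on SH, J on SX]
2. ∠SHX = 47°  [P on ray HS]
3. ∠HXS = 31°  [△SHX]

∠HXS = 31°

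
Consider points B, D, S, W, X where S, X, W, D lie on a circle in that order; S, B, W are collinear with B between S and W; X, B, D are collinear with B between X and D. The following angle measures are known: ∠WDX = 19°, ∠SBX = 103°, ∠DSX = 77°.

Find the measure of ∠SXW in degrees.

1. ∠WSX = 19°  [same arc XW]
2. ∠DXS = 58°  [△SBX]
3. ∠SDX = 45°  [△SXD]
4. ∠SWX = 45°  [same arc SX]
5. ∠SXW = 116°  [△SXW]

∠SXW = 116°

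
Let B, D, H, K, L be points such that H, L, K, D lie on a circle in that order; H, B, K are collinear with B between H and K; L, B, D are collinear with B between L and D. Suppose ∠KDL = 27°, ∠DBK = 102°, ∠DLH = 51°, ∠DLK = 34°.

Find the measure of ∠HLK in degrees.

∠HLK = 85°

1. ∠DKH = 51°  [△KBD]
2. ∠DHK = 34°  [same arc KD]
3. ∠HDK = 95°  [△HKD]
4. ∠HLK = 85°  [cyclic HLKD, opposite ∠L+∠D]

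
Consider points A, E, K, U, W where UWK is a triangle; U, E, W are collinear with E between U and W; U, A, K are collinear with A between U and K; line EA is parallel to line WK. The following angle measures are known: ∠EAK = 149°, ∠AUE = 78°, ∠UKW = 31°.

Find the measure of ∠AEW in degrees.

∠AEW = 109°

1. ∠EAU = 31°  [linear pair at A on UK]
2. ∠AEU = 71°  [△UEA]
3. ∠AEW = 109°  [linear pair at E on UW]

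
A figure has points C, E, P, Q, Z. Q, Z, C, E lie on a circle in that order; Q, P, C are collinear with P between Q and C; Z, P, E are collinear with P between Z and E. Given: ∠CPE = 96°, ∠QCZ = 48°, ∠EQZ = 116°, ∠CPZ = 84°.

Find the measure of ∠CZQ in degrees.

1. ∠QPZ = 96°  [vertical angles at P]
2. ∠QEZ = 48°  [same arc QZ]
3. ∠EZQ = 16°  [△QZE]
4. ∠CQZ = 68°  [△QPZ]
5. ∠CZQ = 64°  [△QZC]

∠CZQ = 64°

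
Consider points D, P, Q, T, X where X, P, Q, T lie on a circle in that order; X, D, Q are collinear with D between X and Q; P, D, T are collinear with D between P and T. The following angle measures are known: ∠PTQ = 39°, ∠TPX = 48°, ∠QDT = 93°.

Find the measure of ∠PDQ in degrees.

∠PDQ = 87°

1. ∠PXQ = 39°  [same arc PQ]
2. ∠PDX = 93°  [△XDP]
3. ∠PDQ = 87°  [linear pair at D on XQ]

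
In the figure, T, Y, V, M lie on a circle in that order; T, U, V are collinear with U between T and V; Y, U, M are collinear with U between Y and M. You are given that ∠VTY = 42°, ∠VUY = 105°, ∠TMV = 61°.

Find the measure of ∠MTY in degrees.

1. ∠TUY = 75°  [linear pair at U on TV]
2. ∠TYV = 119°  [cyclic TYVM, opposite ∠Y+∠M]
3. ∠MYT = 63°  [△TUY]
4. ∠TVY = 19°  [△TYV]
5. ∠TMY = 19°  [same arc TY]
6. ∠MTY = 98°  [△TYM]

∠MTY = 98°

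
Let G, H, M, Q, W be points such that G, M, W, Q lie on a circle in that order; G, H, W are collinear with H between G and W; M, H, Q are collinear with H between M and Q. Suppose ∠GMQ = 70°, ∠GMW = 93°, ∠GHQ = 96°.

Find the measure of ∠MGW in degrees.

1. ∠GWQ = 70°  [same arc GQ]
2. ∠QHW = 84°  [linear pair at H on GW]
3. ∠MQW = 26°  [△WHQ]
4. ∠MGW = 26°  [same arc MW]

∠MGW = 26°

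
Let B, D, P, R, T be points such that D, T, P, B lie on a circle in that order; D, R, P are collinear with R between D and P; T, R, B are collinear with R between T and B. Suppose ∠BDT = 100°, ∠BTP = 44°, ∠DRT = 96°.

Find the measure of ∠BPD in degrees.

1. ∠BPT = 80°  [cyclic DTPB, opposite ∠D+∠P]
2. ∠PBT = 56°  [△TPB]
3. ∠BRP = 96°  [vertical angles at R]
4. ∠BPD = 28°  [△PRB]

∠BPD = 28°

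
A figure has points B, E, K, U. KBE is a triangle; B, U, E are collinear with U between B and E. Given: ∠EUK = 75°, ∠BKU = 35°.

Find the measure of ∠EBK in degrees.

1. ∠BUK = 105°  [linear pair at U on BE]
2. ∠KBU = 40°  [△KBU]
3. ∠EBK = 40°  [U on ray BE]

∠EBK = 40°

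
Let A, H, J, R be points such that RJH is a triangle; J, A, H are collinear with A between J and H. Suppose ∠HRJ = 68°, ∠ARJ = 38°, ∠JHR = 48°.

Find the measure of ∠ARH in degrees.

1. ∠HJR = 64°  [△RJH]
2. ∠AHR = 48°  [A on ray HJ]
3. ∠AJR = 64°  [A on ray JH]
4. ∠JAR = 78°  [△RJA]
5. ∠HAR = 102°  [linear pair at A on JH]
6. ∠ARH = 30°  [△RAH]

∠ARH = 30°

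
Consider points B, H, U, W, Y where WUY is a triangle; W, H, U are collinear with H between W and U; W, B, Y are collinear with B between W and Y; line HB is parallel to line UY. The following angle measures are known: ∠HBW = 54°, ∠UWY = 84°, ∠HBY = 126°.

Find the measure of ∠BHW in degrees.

1. ∠UYW = 54°  [HB∥UY, corresponding at B]
2. ∠WUY = 42°  [△WUY]
3. ∠BHW = 42°  [HB∥UY, corresponding at H]

∠BHW = 42°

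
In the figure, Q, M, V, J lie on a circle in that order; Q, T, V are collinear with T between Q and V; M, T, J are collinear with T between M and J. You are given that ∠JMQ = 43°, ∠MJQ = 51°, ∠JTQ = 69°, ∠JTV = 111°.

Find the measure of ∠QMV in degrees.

∠QMV = 103°

1. ∠JVQ = 43°  [same arc QJ]
2. ∠JQV = 60°  [△QTJ]
3. ∠QJV = 77°  [△QVJ]
4. ∠QMV = 103°  [cyclic QMVJ, opposite ∠M+∠J]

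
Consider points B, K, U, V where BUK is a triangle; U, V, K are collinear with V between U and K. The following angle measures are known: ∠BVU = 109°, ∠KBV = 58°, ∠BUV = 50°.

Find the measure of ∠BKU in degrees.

1. ∠BVK = 71°  [linear pair at V on UK]
2. ∠BKV = 51°  [△BVK]
3. ∠BKU = 51°  [V on ray KU]

∠BKU = 51°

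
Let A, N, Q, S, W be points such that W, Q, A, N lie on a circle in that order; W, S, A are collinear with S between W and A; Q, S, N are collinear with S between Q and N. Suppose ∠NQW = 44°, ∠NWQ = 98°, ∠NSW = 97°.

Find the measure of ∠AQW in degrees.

1. ∠NAW = 44°  [same arc WN]
2. ∠QNW = 38°  [△WQN]
3. ∠AWN = 45°  [△WSN]
4. ∠ANW = 91°  [△WAN]
5. ∠AQW = 89°  [cyclic WQAN, opposite ∠Q+∠N]

∠AQW = 89°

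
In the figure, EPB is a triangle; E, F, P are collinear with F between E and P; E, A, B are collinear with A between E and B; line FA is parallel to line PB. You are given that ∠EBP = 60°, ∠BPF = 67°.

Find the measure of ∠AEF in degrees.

∠AEF = 53°

1. ∠BPE = 67°  [F on ray PE]
2. ∠BEP = 53°  [△EPB]
3. ∠AEF = 53°  [F on EP, A on EB]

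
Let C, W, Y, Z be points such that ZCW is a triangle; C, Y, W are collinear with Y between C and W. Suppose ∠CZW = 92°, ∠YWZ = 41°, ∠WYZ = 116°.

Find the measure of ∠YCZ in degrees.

∠YCZ = 47°

1. ∠CWZ = 41°  [Y on ray WC]
2. ∠WCZ = 47°  [△ZCW]
3. ∠YCZ = 47°  [Y on ray CW]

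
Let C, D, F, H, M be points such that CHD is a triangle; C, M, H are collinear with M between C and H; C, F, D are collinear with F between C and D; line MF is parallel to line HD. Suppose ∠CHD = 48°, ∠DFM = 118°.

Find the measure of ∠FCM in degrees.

∠FCM = 70°

1. ∠CMF = 48°  [MF∥HD, corresponding at M]
2. ∠CFM = 62°  [linear pair at F on CD]
3. ∠FCM = 70°  [△CMF]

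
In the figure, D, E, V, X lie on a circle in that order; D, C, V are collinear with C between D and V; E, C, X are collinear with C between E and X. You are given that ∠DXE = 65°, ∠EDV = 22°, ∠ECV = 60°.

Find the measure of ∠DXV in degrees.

1. ∠DVE = 65°  [same arc DE]
2. ∠DEV = 93°  [△DEV]
3. ∠DXV = 87°  [cyclic DEVX, opposite ∠E+∠X]

∠DXV = 87°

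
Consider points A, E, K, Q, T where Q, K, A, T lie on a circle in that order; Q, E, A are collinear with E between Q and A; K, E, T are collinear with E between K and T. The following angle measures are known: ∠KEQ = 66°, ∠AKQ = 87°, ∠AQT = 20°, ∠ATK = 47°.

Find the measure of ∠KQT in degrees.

∠KQT = 67°

1. ∠AKT = 20°  [same arc AT]
2. ∠KAT = 113°  [△KAT]
3. ∠KQT = 67°  [cyclic QKAT, opposite ∠Q+∠A]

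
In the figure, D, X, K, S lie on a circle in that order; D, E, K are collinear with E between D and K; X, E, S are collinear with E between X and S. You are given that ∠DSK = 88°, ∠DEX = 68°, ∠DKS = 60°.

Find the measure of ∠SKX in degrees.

1. ∠KDS = 32°  [△DKS]
2. ∠KES = 68°  [vertical angles at E]
3. ∠KSX = 52°  [△KES]
4. ∠KXS = 32°  [same arc KS]
5. ∠SKX = 96°  [△XKS]

∠SKX = 96°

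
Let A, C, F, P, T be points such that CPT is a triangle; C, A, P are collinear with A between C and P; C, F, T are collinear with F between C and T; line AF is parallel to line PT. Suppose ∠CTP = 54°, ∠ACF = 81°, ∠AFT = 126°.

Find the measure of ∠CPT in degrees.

∠CPT = 45°

1. ∠AFC = 54°  [AF∥PT, corresponding at F]
2. ∠CAF = 45°  [△CAF]
3. ∠CPT = 45°  [AF∥PT, corresponding at A]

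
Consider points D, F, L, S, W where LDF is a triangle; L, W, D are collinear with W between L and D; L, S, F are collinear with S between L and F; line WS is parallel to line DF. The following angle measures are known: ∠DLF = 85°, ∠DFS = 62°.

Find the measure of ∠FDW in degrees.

1. ∠DFL = 62°  [S on ray FL]
2. ∠FDL = 33°  [△LDF]
3. ∠FDW = 33°  [W on ray DL]

∠FDW = 33°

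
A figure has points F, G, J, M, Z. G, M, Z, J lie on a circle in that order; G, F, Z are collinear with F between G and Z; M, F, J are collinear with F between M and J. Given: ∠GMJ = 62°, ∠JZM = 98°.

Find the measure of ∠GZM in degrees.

∠GZM = 36°

1. ∠JGM = 82°  [cyclic GMZJ, opposite ∠G+∠Z]
2. ∠GJM = 36°  [△GMJ]
3. ∠GZM = 36°  [same arc GM]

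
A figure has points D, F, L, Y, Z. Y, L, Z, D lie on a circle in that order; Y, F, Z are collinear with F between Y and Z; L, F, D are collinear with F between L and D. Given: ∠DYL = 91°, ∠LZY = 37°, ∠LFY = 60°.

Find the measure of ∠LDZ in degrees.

∠LDZ = 68°

1. ∠DZL = 89°  [cyclic YLZD, opposite ∠Y+∠Z]
2. ∠LFZ = 120°  [linear pair at F on YZ]
3. ∠DLZ = 23°  [△LFZ]
4. ∠LDZ = 68°  [△LZD]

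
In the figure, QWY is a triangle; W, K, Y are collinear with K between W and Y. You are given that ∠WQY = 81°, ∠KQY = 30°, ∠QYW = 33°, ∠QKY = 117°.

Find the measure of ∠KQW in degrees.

1. ∠QWY = 66°  [△QWY]
2. ∠QKW = 63°  [linear pair at K on WY]
3. ∠KWQ = 66°  [K on ray WY]
4. ∠KQW = 51°  [△QWK]

∠KQW = 51°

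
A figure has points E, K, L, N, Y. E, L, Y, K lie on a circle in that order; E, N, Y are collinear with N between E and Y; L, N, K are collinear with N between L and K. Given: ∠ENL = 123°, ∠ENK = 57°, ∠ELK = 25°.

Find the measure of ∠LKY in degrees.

∠LKY = 32°

1. ∠KNY = 123°  [vertical angles at N]
2. ∠EYK = 25°  [same arc EK]
3. ∠LKY = 32°  [△YNK]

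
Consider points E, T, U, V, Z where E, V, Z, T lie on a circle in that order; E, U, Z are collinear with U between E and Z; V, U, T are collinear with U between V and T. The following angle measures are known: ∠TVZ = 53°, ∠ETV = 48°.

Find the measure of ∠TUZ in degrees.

∠TUZ = 101°

1. ∠TEZ = 53°  [same arc ZT]
2. ∠EUT = 79°  [△EUT]
3. ∠TUZ = 101°  [linear pair at U on EZ]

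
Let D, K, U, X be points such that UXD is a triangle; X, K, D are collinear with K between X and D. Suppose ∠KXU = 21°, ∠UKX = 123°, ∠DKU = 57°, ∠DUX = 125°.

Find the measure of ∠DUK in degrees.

∠DUK = 89°

1. ∠DXU = 21°  [K on ray XD]
2. ∠UDX = 34°  [△UXD]
3. ∠KDU = 34°  [K on ray DX]
4. ∠DUK = 89°  [△UKD]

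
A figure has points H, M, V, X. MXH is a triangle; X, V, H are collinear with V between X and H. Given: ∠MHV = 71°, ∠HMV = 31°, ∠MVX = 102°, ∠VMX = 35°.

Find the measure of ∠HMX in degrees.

1. ∠MHX = 71°  [V on ray HX]
2. ∠MXV = 43°  [△MXV]
3. ∠HXM = 43°  [V on ray XH]
4. ∠HMX = 66°  [△MXH]

∠HMX = 66°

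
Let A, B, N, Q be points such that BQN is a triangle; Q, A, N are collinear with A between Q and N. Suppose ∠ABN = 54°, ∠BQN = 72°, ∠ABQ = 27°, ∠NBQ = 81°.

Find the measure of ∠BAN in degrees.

1. ∠AQB = 72°  [A on ray QN]
2. ∠BAQ = 81°  [△BQA]
3. ∠BAN = 99°  [linear pair at A on QN]

∠BAN = 99°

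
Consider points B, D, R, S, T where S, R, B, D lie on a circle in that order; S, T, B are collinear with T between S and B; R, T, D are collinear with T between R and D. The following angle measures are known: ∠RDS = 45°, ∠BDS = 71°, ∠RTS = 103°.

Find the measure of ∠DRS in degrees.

∠DRS = 51°

1. ∠RBS = 45°  [same arc SR]
2. ∠BRS = 109°  [cyclic SRBD, opposite ∠R+∠D]
3. ∠BSR = 26°  [△SRB]
4. ∠DRS = 51°  [△STR]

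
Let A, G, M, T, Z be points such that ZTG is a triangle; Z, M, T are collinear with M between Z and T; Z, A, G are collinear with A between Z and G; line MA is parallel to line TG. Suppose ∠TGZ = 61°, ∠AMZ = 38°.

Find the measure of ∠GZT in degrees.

∠GZT = 81°

1. ∠MAZ = 61°  [MA∥TG, corresponding at A]
2. ∠AZM = 81°  [△ZMA]
3. ∠GZT = 81°  [M on ZT, A on ZG]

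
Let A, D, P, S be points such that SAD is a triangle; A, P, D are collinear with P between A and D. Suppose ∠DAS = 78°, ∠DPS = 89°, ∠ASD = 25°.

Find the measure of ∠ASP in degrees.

∠ASP = 11°

1. ∠PAS = 78°  [P on ray AD]
2. ∠APS = 91°  [linear pair at P on AD]
3. ∠ASP = 11°  [△SAP]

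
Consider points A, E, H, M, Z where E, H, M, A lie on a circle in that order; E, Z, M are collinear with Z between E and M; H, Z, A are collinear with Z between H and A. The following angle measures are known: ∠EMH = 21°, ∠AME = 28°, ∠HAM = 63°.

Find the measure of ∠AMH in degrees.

1. ∠EAH = 21°  [same arc EH]
2. ∠AHE = 28°  [same arc EA]
3. ∠AEH = 131°  [△EHA]
4. ∠AMH = 49°  [cyclic EHMA, opposite ∠E+∠M]

∠AMH = 49°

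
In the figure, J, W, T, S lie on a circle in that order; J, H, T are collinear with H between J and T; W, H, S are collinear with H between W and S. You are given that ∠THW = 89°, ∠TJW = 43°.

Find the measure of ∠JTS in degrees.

1. ∠JHS = 89°  [vertical angles at H]
2. ∠TSW = 43°  [same arc WT]
3. ∠SHT = 91°  [linear pair at H on JT]
4. ∠JTS = 46°  [△THS]

∠JTS = 46°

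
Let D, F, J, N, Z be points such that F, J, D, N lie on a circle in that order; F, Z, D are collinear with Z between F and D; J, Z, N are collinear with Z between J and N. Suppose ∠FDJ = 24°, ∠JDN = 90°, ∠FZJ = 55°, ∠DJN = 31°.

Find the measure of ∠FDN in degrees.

1. ∠DNJ = 59°  [△JDN]
2. ∠DZN = 55°  [vertical angles at Z]
3. ∠FDN = 66°  [△DZN]

∠FDN = 66°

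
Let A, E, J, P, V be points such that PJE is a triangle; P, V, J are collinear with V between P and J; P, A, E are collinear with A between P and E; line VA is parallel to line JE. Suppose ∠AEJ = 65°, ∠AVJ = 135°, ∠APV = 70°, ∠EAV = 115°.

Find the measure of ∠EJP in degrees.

∠EJP = 45°

1. ∠JEP = 65°  [A on ray EP]
2. ∠EPJ = 70°  [V on PJ, A on PE]
3. ∠EJP = 45°  [△PJE]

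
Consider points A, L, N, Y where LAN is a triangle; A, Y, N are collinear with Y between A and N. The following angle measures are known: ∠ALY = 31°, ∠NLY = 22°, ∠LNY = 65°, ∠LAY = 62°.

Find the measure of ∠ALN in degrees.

∠ALN = 53°

1. ∠ANL = 65°  [Y on ray NA]
2. ∠LAN = 62°  [Y on ray AN]
3. ∠ALN = 53°  [△LAN]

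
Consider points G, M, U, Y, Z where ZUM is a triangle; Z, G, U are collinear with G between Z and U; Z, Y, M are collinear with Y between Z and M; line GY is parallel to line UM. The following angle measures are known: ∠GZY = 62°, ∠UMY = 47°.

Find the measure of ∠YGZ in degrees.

∠YGZ = 71°

1. ∠MZU = 62°  [G on ZU, Y on ZM]
2. ∠UMZ = 47°  [Y on ray MZ]
3. ∠MUZ = 71°  [△ZUM]
4. ∠YGZ = 71°  [GY∥UM, corresponding at G]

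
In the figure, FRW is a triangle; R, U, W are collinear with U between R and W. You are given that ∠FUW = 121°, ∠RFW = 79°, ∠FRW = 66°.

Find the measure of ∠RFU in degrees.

∠RFU = 55°

1. ∠FUR = 59°  [linear pair at U on RW]
2. ∠FRU = 66°  [U on ray RW]
3. ∠RFU = 55°  [△FRU]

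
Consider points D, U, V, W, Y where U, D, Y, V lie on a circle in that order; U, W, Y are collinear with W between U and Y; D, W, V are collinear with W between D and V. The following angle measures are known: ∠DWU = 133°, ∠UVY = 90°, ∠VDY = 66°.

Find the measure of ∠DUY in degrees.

∠DUY = 23°

1. ∠DWY = 47°  [linear pair at W on UY]
2. ∠UDY = 90°  [cyclic UDYV, opposite ∠D+∠V]
3. ∠DYU = 67°  [△DWY]
4. ∠DUY = 23°  [△UDY]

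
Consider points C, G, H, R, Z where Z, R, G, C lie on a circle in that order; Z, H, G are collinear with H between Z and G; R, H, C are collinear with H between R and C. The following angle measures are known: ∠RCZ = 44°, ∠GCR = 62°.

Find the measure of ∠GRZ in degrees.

1. ∠RGZ = 44°  [same arc ZR]
2. ∠GZR = 62°  [same arc RG]
3. ∠GRZ = 74°  [△ZRG]

∠GRZ = 74°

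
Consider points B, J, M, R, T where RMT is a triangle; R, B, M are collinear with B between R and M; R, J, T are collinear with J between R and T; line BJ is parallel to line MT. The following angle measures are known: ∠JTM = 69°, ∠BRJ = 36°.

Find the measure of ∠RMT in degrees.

∠RMT = 75°

1. ∠MTR = 69°  [J on ray TR]
2. ∠MRT = 36°  [B on RM, J on RT]
3. ∠RMT = 75°  [△RMT]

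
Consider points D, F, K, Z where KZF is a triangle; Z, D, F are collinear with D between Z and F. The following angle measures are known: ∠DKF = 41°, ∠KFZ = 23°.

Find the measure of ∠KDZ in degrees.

1. ∠DFK = 23°  [D on ray FZ]
2. ∠FDK = 116°  [△KDF]
3. ∠KDZ = 64°  [linear pair at D on ZF]

∠KDZ = 64°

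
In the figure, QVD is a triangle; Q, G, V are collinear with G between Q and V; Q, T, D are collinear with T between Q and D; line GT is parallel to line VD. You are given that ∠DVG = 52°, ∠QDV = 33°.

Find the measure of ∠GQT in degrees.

1. ∠DVQ = 52°  [G on ray VQ]
2. ∠DQV = 95°  [△QVD]
3. ∠GQT = 95°  [G on QV, T on QD]

∠GQT = 95°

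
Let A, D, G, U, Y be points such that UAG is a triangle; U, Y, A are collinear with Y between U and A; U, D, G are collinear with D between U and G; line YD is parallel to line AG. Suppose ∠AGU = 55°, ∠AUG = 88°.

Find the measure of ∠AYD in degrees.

1. ∠GAU = 37°  [△UAG]
2. ∠DYU = 37°  [YD∥AG, corresponding at Y]
3. ∠AYD = 143°  [linear pair at Y on UA]

∠AYD = 143°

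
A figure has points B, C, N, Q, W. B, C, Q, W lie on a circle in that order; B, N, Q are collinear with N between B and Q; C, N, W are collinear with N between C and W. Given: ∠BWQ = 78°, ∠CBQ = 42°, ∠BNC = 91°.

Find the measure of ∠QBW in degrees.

1. ∠CWQ = 42°  [same arc CQ]
2. ∠QNW = 91°  [vertical angles at N]
3. ∠BQW = 47°  [△QNW]
4. ∠QBW = 55°  [△BQW]

∠QBW = 55°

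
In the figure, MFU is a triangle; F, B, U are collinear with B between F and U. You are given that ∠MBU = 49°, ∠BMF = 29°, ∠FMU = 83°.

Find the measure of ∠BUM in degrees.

∠BUM = 77°

1. ∠FBM = 131°  [linear pair at B on FU]
2. ∠BFM = 20°  [△MFB]
3. ∠MFU = 20°  [B on ray FU]
4. ∠FUM = 77°  [△MFU]
5. ∠BUM = 77°  [B on ray UF]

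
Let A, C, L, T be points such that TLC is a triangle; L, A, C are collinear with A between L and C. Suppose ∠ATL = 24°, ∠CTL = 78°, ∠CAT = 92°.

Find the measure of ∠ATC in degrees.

1. ∠LAT = 88°  [linear pair at A on LC]
2. ∠ALT = 68°  [△TLA]
3. ∠CLT = 68°  [A on ray LC]
4. ∠LCT = 34°  [△TLC]
5. ∠ACT = 34°  [A on ray CL]
6. ∠ATC = 54°  [△TAC]

∠ATC = 54°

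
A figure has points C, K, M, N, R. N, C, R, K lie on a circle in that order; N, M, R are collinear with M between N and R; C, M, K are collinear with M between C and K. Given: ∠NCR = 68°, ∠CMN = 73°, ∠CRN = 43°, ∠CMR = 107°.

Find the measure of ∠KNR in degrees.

1. ∠CKN = 43°  [same arc NC]
2. ∠KMN = 107°  [vertical angles at M]
3. ∠KNR = 30°  [△NMK]

∠KNR = 30°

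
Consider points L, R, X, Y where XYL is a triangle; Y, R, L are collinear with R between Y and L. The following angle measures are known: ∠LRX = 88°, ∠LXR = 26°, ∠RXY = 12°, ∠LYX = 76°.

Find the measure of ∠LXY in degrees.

∠LXY = 38°

1. ∠RLX = 66°  [△XRL]
2. ∠XLY = 66°  [R on ray LY]
3. ∠LXY = 38°  [△XYL]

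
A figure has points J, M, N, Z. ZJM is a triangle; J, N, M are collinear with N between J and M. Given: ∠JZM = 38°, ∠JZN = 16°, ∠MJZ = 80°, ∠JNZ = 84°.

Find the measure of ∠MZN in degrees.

1. ∠JMZ = 62°  [△ZJM]
2. ∠MNZ = 96°  [linear pair at N on JM]
3. ∠NMZ = 62°  [N on ray MJ]
4. ∠MZN = 22°  [△ZNM]

∠MZN = 22°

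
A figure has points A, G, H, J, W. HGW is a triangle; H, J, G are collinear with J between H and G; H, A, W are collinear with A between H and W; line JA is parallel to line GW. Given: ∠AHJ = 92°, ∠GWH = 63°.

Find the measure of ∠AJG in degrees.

1. ∠GHW = 92°  [J on HG, A on HW]
2. ∠HGW = 25°  [△HGW]
3. ∠AJH = 25°  [JA∥GW, corresponding at J]
4. ∠AJG = 155°  [linear pair at J on HG]

∠AJG = 155°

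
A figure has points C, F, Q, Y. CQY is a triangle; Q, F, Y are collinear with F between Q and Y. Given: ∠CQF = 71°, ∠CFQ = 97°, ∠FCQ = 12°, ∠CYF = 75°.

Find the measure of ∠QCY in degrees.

∠QCY = 34°

1. ∠CQY = 71°  [F on ray QY]
2. ∠CYQ = 75°  [F on ray YQ]
3. ∠QCY = 34°  [△CQY]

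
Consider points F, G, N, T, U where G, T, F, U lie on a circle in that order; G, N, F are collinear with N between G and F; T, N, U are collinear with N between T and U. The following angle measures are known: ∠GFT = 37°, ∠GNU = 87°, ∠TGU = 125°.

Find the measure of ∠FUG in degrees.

∠FUG = 106°

1. ∠GUT = 37°  [same arc GT]
2. ∠FGU = 56°  [△GNU]
3. ∠GTU = 18°  [△GTU]
4. ∠GFU = 18°  [same arc GU]
5. ∠FUG = 106°  [△GFU]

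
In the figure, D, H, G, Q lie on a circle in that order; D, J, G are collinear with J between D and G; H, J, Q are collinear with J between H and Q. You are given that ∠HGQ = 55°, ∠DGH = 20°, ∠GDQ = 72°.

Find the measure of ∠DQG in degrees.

1. ∠HDQ = 125°  [cyclic DHGQ, opposite ∠D+∠G]
2. ∠DQH = 20°  [same arc DH]
3. ∠DHQ = 35°  [△DHQ]
4. ∠DGQ = 35°  [same arc DQ]
5. ∠DQG = 73°  [△DGQ]

∠DQG = 73°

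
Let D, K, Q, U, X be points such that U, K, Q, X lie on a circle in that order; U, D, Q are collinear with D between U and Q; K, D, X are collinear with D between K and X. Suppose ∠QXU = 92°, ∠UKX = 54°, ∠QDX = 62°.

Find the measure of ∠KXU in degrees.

∠KXU = 28°

1. ∠UQX = 54°  [same arc UX]
2. ∠UDX = 118°  [linear pair at D on UQ]
3. ∠QUX = 34°  [△UQX]
4. ∠KXU = 28°  [△UDX]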